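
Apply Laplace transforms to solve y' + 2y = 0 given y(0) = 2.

L{y'} + 2L{y} = 0. sY - 2 + 2Y = 0. Y(s+2) = 2. Y = 2/(s+2)

Final answer: y(t) = 2e^(-2t)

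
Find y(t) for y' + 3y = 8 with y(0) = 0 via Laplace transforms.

sY + 3Y = 8/s. Y = 8/(s(s+3)). Partial fractions: Y = 8/3/s - 8/3/(s+3)

Final answer: y(t) = 8/3(1 - e^(-3t))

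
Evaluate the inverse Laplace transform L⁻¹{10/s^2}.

L⁻¹{n!/s^(n+1)} = t^n with n=1. So L⁻¹{1/s^2} = t, and L⁻¹{10/s^2} = (10/1)·t = 10·t

Final answer: 10·t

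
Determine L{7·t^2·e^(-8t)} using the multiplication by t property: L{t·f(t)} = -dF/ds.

Using L{t^n·e^(at)} = n!/(s-a)^(n+1), L{t^2·e^(-8t)} = 2/(s+8)^3, so L{7·t^2·e^(-8t)} = 7·2/(s+8)^3 = 14/(s+8)^3

Final answer: 14/(s+8)^3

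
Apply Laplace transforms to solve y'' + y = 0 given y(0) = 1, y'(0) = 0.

L{y''} + 1L{y} = 0. s²Y - s - 0 + Y = 0. Y(s² + 1) = s. Y = (s)/(s² + 1). Inverting: y(t) = cos(t)

Final answer: y(t) = cos(t)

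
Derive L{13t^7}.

L{t^n} = n!/s^(n+1). So L{13t^7} = 13·7!/s^8 = 65520/s^8

Final answer: 65520/s^8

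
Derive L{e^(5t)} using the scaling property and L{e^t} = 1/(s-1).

Using L{f(at)} = (1/a)F(s/a) with a=5 and f(t) = e^t: L{e^(5t)} = (1/5) · 1/((s/5)-1) = (1/5) · 5/(s-5) = 1/(s-5)

Final answer: 1/(s-5)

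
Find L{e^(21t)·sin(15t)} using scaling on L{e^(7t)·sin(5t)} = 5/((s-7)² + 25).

Scaling with a=3: L{e^(21t)·sin(15t)} = (1/3) · 5/((s/3-7)² + 25). Simplifying: 15/((s-21)² + 225)

Final answer: 15/((s-21)² + 225)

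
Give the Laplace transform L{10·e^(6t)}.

L{e^(at)} = 1/(s-a), so L{e^(6t)} = 1/(s-6). Then L{10·e^(6t)} = 10/(s-6)

Final answer: 10/(s-6)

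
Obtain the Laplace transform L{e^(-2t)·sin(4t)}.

L{e^(at)·sin(ωt)} = ω/((s-a)² + ω²), so L{e^(-2t)·sin(4t)} = 4/((s+2)² + 16)

Final answer: 4/((s+2)² + 16)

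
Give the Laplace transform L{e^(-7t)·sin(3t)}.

L{e^(at)·sin(ωt)} = ω/((s-a)² + ω²), so L{e^(-7t)·sin(3t)} = 3/((s+7)² + 9)

Final answer: 3/((s+7)² + 9)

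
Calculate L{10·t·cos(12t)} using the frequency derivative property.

L{cos(12t)} = s/(s² + 144). Derivative: d/ds[s/(s² + 144)] = [(s² + 144) - s·2s]/(s² + 144)² = (144 - s²)/(s² + 144)². So L{t·cos(12t)} = -F'(s) = (s² - 144)/(s² + 144)². Then L{10·t·cos(12t)} = 10·(s² - 144)/(s² + 144)²

Final answer: 10·(s² - 144)/(s² + 144)²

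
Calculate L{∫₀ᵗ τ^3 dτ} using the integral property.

L{∫₀ᵗ f(τ)dτ} = F(s)/s with f(t) = t^3. F(s) = 6/s^4, so L{∫₀ᵗ τ^3 dτ} = (6/s^4)/s = 6/s^5. (Check: ∫₀ᵗ τ^3 dτ = t^4/4.)

Final answer: 6/s^5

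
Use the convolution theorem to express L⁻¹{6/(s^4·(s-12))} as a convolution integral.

6/(s^4·(s-12)) = (6/s^4)·(1/(s-12)) = L{t^3}·L{e^(12t)}. So f(t) = t^3*e^(12t) = ∫₀ᵗ τ^3·e^(12(t-τ)) dτ

Final answer: ∫₀ᵗ τ^3·e^(12(t-τ)) dτ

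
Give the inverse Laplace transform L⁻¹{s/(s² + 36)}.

L⁻¹{s/(s² + 36)} = cos(6t)

Final answer: cos(6t)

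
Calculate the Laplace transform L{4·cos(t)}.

L{cos(ωt)} = s/(s² + ω²), so L{cos(t)} = s/(s² + 1). Then L{4·cos(t)} = 4·s/(s² + 1) = 4s/(s² + 1)

Final answer: 4s/(s² + 1)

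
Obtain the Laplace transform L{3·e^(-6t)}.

L{e^(at)} = 1/(s-a), so L{e^(-6t)} = 1/(s+6). Then L{3·e^(-6t)} = 3/(s+6)

Final answer: 3/(s+6)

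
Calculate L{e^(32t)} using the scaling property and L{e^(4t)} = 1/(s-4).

Using L{f(at)} = (1/a)F(s/a) with a=8 and f(t) = e^(4t): L{e^(32t)} = (1/8) · 1/((s/8)-4) = (1/8) · 8/(s-32) = 1/(s-32)

Final answer: 1/(s-32)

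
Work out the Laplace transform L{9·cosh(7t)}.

L{cosh(ωt)} = s/(s² - ω²), so L{cosh(7t)} = s/(s² - 49). Then L{9·cosh(7t)} = 9·s/(s² - 49) = 9s/(s² - 49)

Final answer: 9s/(s² - 49)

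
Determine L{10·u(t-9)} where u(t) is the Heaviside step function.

L{u(t-a)} = e^(-as)/s. Here a=9, so L{u(t-9)} = e^(-9s)/s, and L{10·u(t-9)} = 10·e^(-9s)/s

Final answer: 10·e^(-9s)/s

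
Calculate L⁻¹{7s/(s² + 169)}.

This is the form c·s/(s² + a²) with a = 13, c = 7. L⁻¹ = 7·cos(13t)

Final answer: 7·cos(13t)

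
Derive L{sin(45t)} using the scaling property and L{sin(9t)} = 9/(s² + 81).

Using L{f(at)} = (1/a)F(s/a) with a=5: L{sin(45t)} = (1/5) · 9/((s/5)² + 81) = (1/5) · 9·25/(s² + 2025) = 45/(s² + 2025)

Final answer: 45/(s² + 2025)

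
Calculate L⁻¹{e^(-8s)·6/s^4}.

L⁻¹{6/s^4} = t^3. By the time shift theorem, L⁻¹{e^(-as)F(s)} = u(t-a)f(t-a) with a=8, so L⁻¹{e^(-8s)·6/s^4} = u(t-8)·(t-8)^3

Final answer: u(t-8)·(t-8)^3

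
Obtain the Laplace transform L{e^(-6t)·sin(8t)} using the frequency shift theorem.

Frequency shift: L{e^(at)f(t)} = F(s-a). L{e^(-6t)·sin(8t)} = 8/((s+6)² + 64)

Final answer: 8/((s+6)² + 64)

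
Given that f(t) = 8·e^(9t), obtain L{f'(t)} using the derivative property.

f(0) = 8, F(s) = 8/(s-9). L{f'(t)} = s·F(s) - f(0) = 8s/(s-9) - 8 = (8s - 8(s-9))/(s-9) = 72/(s-9)

Final answer: 72/(s-9)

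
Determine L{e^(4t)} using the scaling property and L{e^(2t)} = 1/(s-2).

Using L{f(at)} = (1/a)F(s/a) with a=2 and f(t) = e^(2t): L{e^(4t)} = (1/2) · 1/((s/2)-2) = (1/2) · 2/(s-4) = 1/(s-4)

Final answer: 1/(s-4)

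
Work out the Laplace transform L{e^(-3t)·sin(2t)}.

L{e^(at)·sin(ωt)} = ω/((s-a)² + ω²), so L{e^(-3t)·sin(2t)} = 2/((s+3)² + 4)

Final answer: 2/((s+3)² + 4)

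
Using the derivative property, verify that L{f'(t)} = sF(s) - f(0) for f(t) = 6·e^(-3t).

f'(t) = -18e^(-3t). Direct: L{f'(t)} = -18/(s+3). Property: s·6/(s+3) - 6 = (6s - 6(s+3))/(s+3) = -18/(s+3). ✓

Final answer: -18/(s+3)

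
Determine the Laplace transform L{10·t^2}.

L{t^n} = n!/s^(n+1), so L{t^2} = 2/s^3. Then L{10·t^2} = 10·2/s^3 = 20/s^3

Final answer: 20/s^3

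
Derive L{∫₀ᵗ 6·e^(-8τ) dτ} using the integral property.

L{∫₀ᵗ f(τ)dτ} = F(s)/s with F(s) = 6/(s+8), so L{∫₀ᵗ 6·e^(-8τ) dτ} = 6/(s(s+8))

Final answer: 6/(s(s+8))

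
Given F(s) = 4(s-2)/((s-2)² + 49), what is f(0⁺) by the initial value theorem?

f(0⁺) = lim_{s→∞} sF(s) = lim_{s→∞} 4s(s-2)/((s-2)² + 49) = 4

Final answer: 4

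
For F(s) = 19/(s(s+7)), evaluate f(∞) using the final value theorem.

f(∞) = lim_{s→0} s·19/(s(s+7)) = lim_{s→0} 19/(s+7) = 19/7 = 19/7

Final answer: 19/7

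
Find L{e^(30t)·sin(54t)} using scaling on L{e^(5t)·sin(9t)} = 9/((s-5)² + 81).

Scaling with a=6: L{e^(30t)·sin(54t)} = (1/6) · 9/((s/6-5)² + 81). Simplifying: 54/((s-30)² + 2916)

Final answer: 54/((s-30)² + 2916)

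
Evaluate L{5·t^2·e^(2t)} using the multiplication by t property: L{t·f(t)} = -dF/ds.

Using L{t^n·e^(at)} = n!/(s-a)^(n+1), L{t^2·e^(2t)} = 2/(s-2)^3, so L{5·t^2·e^(2t)} = 5·2/(s-2)^3 = 10/(s-2)^3

Final answer: 10/(s-2)^3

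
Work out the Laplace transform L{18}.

L{18} = 18 · L{1} = 18/s

Final answer: 18/s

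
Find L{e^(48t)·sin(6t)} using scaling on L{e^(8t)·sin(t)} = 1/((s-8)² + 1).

Scaling with a=6: L{e^(48t)·sin(6t)} = (1/6) · 1/((s/6-8)² + 1). Simplifying: 6/((s-48)² + 36)

Final answer: 6/((s-48)² + 36)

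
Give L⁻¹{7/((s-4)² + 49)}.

Form: b/((s-a)² + b²) → e^(at)sin(bt). With a=4, b=7

Final answer: e^(4t)·sin(7t)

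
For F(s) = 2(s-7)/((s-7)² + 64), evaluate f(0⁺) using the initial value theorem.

f(0⁺) = lim_{s→∞} sF(s) = lim_{s→∞} 2s(s-7)/((s-7)² + 64) = 2

Final answer: 2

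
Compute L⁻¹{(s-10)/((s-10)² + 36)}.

Using frequency shift: L⁻¹{(s-a)/((s-a)² + b²)} = e^(at)cos(bt). Here a=10, b=6

Final answer: e^(10t)·cos(6t)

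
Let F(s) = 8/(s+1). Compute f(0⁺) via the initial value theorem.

f(0⁺) = lim_{s→∞} s·8/(s+1) = lim_{s→∞} 8s/(s+1) = 8

Final answer: 8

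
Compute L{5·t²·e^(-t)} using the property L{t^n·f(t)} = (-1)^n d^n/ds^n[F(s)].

L{e^(-t)} = 1/(s+1). d/ds[1/(s+1)] = -1/(s+1)². d²/ds²[1/(s+1)] = 2/(s+1)³. So L{t²·e^(-t)} = (-1)² · 2/(s+1)³ = 2/(s+1)³. Then L{5·t²·e^(-t)} = 5·2/(s+1)³ = 10/(s+1)³

Final answer: 10/(s+1)³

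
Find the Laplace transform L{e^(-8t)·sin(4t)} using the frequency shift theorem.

Frequency shift: L{e^(at)f(t)} = F(s-a). L{e^(-8t)·sin(4t)} = 4/((s+8)² + 16)

Final answer: 4/((s+8)² + 16)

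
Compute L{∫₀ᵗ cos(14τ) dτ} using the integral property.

L{∫₀ᵗ f(τ)dτ} = F(s)/s with F(s) = s/(s² + 196), so the result is (s/(s² + 196))/s = 1/(s² + 196)

Final answer: 1/(s² + 196)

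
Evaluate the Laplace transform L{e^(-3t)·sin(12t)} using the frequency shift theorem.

Frequency shift: L{e^(at)f(t)} = F(s-a). L{e^(-3t)·sin(12t)} = 12/((s+3)² + 144)

Final answer: 12/((s+3)² + 144)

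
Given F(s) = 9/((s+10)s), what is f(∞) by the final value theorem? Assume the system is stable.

f(∞) = lim_{s→0} sF(s) = lim_{s→0} 9/(s+10) = 9/10

Final answer: 9/10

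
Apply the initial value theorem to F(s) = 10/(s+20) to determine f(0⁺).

f(0⁺) = lim_{s→∞} s·10/(s+20) = lim_{s→∞} 10s/(s+20) = 10

Final answer: 10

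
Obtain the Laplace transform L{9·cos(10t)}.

L{cos(ωt)} = s/(s² + ω²), so L{cos(10t)} = s/(s² + 100). Then L{9·cos(10t)} = 9·s/(s² + 100) = 9s/(s² + 100)

Final answer: 9s/(s² + 100)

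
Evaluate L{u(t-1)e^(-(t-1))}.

u(t-a)f(t-a) with f(t)=e^(-t). L{e^(-t)} = 1/(s+1). By time shift: e^(-s)/(s+1)

Final answer: e^(-s)/(s+1)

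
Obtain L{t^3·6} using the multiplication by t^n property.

L{6} = 6/s. d^1/ds^1[1/s] = -1/s². d^2/ds^2[1/s] = 2/s^3. d^3/ds^3[1/s] = -6/s^4. So L{t^3} = (-1)^{3}·-6/s^4 = 6/s^4. Then L{t^3·6} = 6·6/s^4 = 36/s^4

Final answer: 36/s^4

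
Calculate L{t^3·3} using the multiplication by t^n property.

L{3} = 3/s. d^1/ds^1[1/s] = -1/s². d^2/ds^2[1/s] = 2/s^3. d^3/ds^3[1/s] = -6/s^4. So L{t^3} = (-1)^{3}·-6/s^4 = 6/s^4. Then L{t^3·3} = 3·6/s^4 = 18/s^4

Final answer: 18/s^4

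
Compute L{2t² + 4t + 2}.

L{2t² + 4t + 2} = 2·2/s³ + 4/s² + 2/s = 4/s³ + 4/s² + 2/s

Final answer: 4/s³ + 4/s² + 2/s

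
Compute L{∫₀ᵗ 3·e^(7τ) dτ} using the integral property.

L{∫₀ᵗ f(τ)dτ} = F(s)/s with F(s) = 3/(s-7), so L{∫₀ᵗ 3·e^(7τ) dτ} = 3/(s(s-7))

Final answer: 3/(s(s-7))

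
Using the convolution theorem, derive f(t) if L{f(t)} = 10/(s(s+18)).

10/(s(s+18)) = (10/s)·(1/(s+18)) = L{10}·L{e^(-18t)}. By convolution, f(t) = 10*e^(-18t) = ∫₀ᵗ 10·e^(-18τ) dτ = 10·(1 - e^(-18t))/18

Final answer: 10·(1 - e^(-18t))/18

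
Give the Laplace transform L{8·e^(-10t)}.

L{e^(at)} = 1/(s-a), so L{e^(-10t)} = 1/(s+10). Then L{8·e^(-10t)} = 8/(s+10)

Final answer: 8/(s+10)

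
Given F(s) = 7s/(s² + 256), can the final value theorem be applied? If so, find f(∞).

The final value theorem requires all poles of sF(s) in the left half-plane. sF(s) = 7s²/(s² + 256) has poles at s = ±16i (imaginary axis). Theorem does NOT apply (oscillatory system).

Final answer: Not applicable (oscillatory)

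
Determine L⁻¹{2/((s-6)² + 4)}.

Form: b/((s-a)² + b²) → e^(at)sin(bt). With a=6, b=2

Final answer: e^(6t)·sin(2t)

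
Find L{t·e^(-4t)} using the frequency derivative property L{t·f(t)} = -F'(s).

L{e^(-4t)} = 1/(s+4). By frequency derivative: L{t·e^(-4t)} = -d/ds[1/(s+4)] = -(-1)/(s+4)² = 1/(s+4)²

Final answer: 1/(s+4)²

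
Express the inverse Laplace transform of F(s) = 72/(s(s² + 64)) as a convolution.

72/(s(s² + 64)) = (1/s)·(72/(s² + 64)) = L{1}·L{9·sin(8t)}. So f(t) = 1*(9·sin(8t)) = ∫₀ᵗ 9·sin(8τ) dτ

Final answer: ∫₀ᵗ 9·sin(8τ) dτ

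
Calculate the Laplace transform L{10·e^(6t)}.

L{e^(at)} = 1/(s-a), so L{e^(6t)} = 1/(s-6). Then L{10·e^(6t)} = 10/(s-6)

Final answer: 10/(s-6)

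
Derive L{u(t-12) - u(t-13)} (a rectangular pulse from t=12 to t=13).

L{u(t-a)} = e^(-as)/s. L{u(t-12) - u(t-13)} = (e^(-12s) - e^(-13s))/s

Final answer: (e^(-12s) - e^(-13s))/s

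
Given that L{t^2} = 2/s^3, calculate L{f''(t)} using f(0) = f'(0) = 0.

L{f''(t)} = s²F(s) - sf(0) - f'(0) = s²·2/s^3 - 0 - 0 = 2/s

Final answer: 2/s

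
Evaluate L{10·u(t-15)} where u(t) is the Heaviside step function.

L{u(t-a)} = e^(-as)/s. Here a=15, so L{u(t-15)} = e^(-15s)/s, and L{10·u(t-15)} = 10·e^(-15s)/s

Final answer: 10·e^(-15s)/s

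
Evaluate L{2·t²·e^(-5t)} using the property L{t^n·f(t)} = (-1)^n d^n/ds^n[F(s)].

L{e^(-5t)} = 1/(s+5). d/ds[1/(s+5)] = -1/(s+5)². d²/ds²[1/(s+5)] = 2/(s+5)³. So L{t²·e^(-5t)} = (-1)² · 2/(s+5)³ = 2/(s+5)³. Then L{2·t²·e^(-5t)} = 2·2/(s+5)³ = 4/(s+5)³

Final answer: 4/(s+5)³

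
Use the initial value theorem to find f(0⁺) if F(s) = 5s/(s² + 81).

f(0⁺) = lim_{s→∞} s·5s/(s² + 81) = lim_{s→∞} 5s²/(s² + 81) = 5

Final answer: 5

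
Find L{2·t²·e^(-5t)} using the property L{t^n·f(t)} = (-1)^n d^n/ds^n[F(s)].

L{e^(-5t)} = 1/(s+5). d/ds[1/(s+5)] = -1/(s+5)². d²/ds²[1/(s+5)] = 2/(s+5)³. So L{t²·e^(-5t)} = (-1)² · 2/(s+5)³ = 2/(s+5)³. Then L{2·t²·e^(-5t)} = 2·2/(s+5)³ = 4/(s+5)³

Final answer: 4/(s+5)³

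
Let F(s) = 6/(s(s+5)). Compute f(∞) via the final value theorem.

f(∞) = lim_{s→0} s·6/(s(s+5)) = lim_{s→0} 6/(s+5) = 6/5 = 6/5

Final answer: 6/5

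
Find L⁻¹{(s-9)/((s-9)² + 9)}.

Using frequency shift: L⁻¹{(s-a)/((s-a)² + b²)} = e^(at)cos(bt). Here a=9, b=3

Final answer: e^(9t)·cos(3t)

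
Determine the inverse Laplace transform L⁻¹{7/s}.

L⁻¹{c/s} = c, so L⁻¹{7/s} = 7

Final answer: 7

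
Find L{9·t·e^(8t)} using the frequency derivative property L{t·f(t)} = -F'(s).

L{e^(8t)} = 1/(s-8). By frequency derivative: L{t·e^(8t)} = -d/ds[1/(s-8)] = -(-1)/(s-8)² = 1/(s-8)². Then L{9·t·e^(8t)} = 9·1/(s-8)² = 9/(s-8)²

Final answer: 9/(s-8)²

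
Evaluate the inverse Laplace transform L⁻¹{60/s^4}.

L⁻¹{n!/s^(n+1)} = t^n with n=3. So L⁻¹{6/s^4} = t^3, and L⁻¹{60/s^4} = (60/6)·t^3 = 10·t^3

Final answer: 10·t^3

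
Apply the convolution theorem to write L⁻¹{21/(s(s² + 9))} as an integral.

21/(s(s² + 9)) = (1/s)·(21/(s² + 9)) = L{1}·L{7·sin(3t)}. So f(t) = 1*(7·sin(3t)) = ∫₀ᵗ 7·sin(3τ) dτ

Final answer: ∫₀ᵗ 7·sin(3τ) dτ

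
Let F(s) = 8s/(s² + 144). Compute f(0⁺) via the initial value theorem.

f(0⁺) = lim_{s→∞} s·8s/(s² + 144) = lim_{s→∞} 8s²/(s² + 144) = 8

Final answer: 8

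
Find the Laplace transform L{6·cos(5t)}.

L{cos(ωt)} = s/(s² + ω²), so L{cos(5t)} = s/(s² + 25). Then L{6·cos(5t)} = 6·s/(s² + 25) = 6s/(s² + 25)

Final answer: 6s/(s² + 25)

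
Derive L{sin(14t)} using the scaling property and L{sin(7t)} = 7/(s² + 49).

Using L{f(at)} = (1/a)F(s/a) with a=2: L{sin(14t)} = (1/2) · 7/((s/2)² + 49) = (1/2) · 7·4/(s² + 196) = 14/(s² + 196)

Final answer: 14/(s² + 196)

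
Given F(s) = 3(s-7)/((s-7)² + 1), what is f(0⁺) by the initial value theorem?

f(0⁺) = lim_{s→∞} sF(s) = lim_{s→∞} 3s(s-7)/((s-7)² + 1) = 3

Final answer: 3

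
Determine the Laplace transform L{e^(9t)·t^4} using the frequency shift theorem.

L{e^(at)·t^n} = n!/(s-a)^(n+1), so L{e^(9t)·t^4} = 24/(s-9)^5

Final answer: 24/(s-9)^5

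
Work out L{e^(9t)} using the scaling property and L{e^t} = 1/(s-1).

Using L{f(at)} = (1/a)F(s/a) with a=9 and f(t) = e^t: L{e^(9t)} = (1/9) · 1/((s/9)-1) = (1/9) · 9/(s-9) = 1/(s-9)

Final answer: 1/(s-9)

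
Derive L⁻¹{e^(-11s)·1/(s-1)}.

L⁻¹{1/(s-1)} = e^t. By the time shift theorem, L⁻¹{e^(-as)F(s)} = u(t-a)f(t-a) with a=11, so L⁻¹{e^(-11s)·1/(s-1)} = u(t-11)·e^(t-11)

Final answer: u(t-11)·e^(t-11)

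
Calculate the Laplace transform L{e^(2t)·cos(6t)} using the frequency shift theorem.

Frequency shift: L{e^(at)f(t)} = F(s-a). L{e^(2t)·cos(6t)} = (s-2)/((s-2)² + 36)

Final answer: (s-2)/((s-2)² + 36)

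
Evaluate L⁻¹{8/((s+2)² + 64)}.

Form: b/((s-a)² + b²) → e^(at)sin(bt). With a=-2, b=8

Final answer: e^(-2t)·sin(8t)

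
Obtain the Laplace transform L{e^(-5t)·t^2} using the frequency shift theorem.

L{e^(at)·t^n} = n!/(s-a)^(n+1), so L{e^(-5t)·t^2} = 2/(s+5)^3

Final answer: 2/(s+5)^3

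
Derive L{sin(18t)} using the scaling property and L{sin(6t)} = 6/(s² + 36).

Using L{f(at)} = (1/a)F(s/a) with a=3: L{sin(18t)} = (1/3) · 6/((s/3)² + 36) = (1/3) · 6·9/(s² + 324) = 18/(s² + 324)

Final answer: 18/(s² + 324)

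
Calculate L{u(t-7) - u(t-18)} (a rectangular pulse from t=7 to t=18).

L{u(t-a)} = e^(-as)/s. L{u(t-7) - u(t-18)} = (e^(-7s) - e^(-18s))/s

Final answer: (e^(-7s) - e^(-18s))/s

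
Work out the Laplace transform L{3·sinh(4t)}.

L{sinh(ωt)} = ω/(s² - ω²), so L{sinh(4t)} = 4/(s² - 16). Then L{3·sinh(4t)} = 3·4/(s² - 16) = 12/(s² - 16)

Final answer: 12/(s² - 16)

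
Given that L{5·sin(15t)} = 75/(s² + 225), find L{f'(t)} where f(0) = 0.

L{f'(t)} = s·F(s) - f(0) = s·75/(s² + 225) - 0 = 75s/(s² + 225)

Final answer: 75s/(s² + 225)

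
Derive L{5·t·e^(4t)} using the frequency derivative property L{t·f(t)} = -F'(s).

L{e^(4t)} = 1/(s-4). By frequency derivative: L{t·e^(4t)} = -d/ds[1/(s-4)] = -(-1)/(s-4)² = 1/(s-4)². Then L{5·t·e^(4t)} = 5·1/(s-4)² = 5/(s-4)²

Final answer: 5/(s-4)²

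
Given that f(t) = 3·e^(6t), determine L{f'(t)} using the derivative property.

f(0) = 3, F(s) = 3/(s-6). L{f'(t)} = s·F(s) - f(0) = 3s/(s-6) - 3 = (3s - 3(s-6))/(s-6) = 18/(s-6)

Final answer: 18/(s-6)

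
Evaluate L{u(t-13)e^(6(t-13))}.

u(t-a)f(t-a) with f(t)=e^(6t). L{e^(6t)} = 1/(s-6). By time shift: e^(-13s)/(s-6)

Final answer: e^(-13s)/(s-6)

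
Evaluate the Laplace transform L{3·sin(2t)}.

L{sin(ωt)} = ω/(s² + ω²), so L{sin(2t)} = 2/(s² + 4). Then L{3·sin(2t)} = 3·2/(s² + 4) = 6/(s² + 4)

Final answer: 6/(s² + 4)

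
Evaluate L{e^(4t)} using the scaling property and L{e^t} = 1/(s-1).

Using L{f(at)} = (1/a)F(s/a) with a=4 and f(t) = e^t: L{e^(4t)} = (1/4) · 1/((s/4)-1) = (1/4) · 4/(s-4) = 1/(s-4)

Final answer: 1/(s-4)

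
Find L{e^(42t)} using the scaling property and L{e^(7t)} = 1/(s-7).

Using L{f(at)} = (1/a)F(s/a) with a=6 and f(t) = e^(7t): L{e^(42t)} = (1/6) · 1/((s/6)-7) = (1/6) · 6/(s-42) = 1/(s-42)

Final answer: 1/(s-42)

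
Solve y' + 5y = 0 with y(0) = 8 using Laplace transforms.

L{y'} + 5L{y} = 0. sY - 8 + 5Y = 0. Y(s+5) = 8. Y = 8/(s+5)

Final answer: y(t) = 8e^(-5t)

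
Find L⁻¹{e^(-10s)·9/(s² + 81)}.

L⁻¹{9/(s² + 81)} = sin(9t). By the time shift theorem, L⁻¹{e^(-as)F(s)} = u(t-a)f(t-a) with a=10, so L⁻¹{e^(-10s)·9/(s² + 81)} = u(t-10)·sin(9(t-10))

Final answer: u(t-10)·sin(9(t-10))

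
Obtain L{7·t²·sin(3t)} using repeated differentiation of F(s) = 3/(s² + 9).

F(s) = 3/(s² + 9). F'(s) = -6s/(s² + 9)². F''(s) = -6(9 - 3s²)/(s² + 9)³ = (18s² - 54)/(s² + 9)³. So L{t²·sin(3t)} = (-1)² F''(s) = (18s² - 54)/(s² + 9)³. Then L{7·t²·sin(3t)} = 7·(18s² - 54)/(s² + 9)³ = (126s² - 378)/(s² + 9)³

Final answer: (126s² - 378)/(s² + 9)³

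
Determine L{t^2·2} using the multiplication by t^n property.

L{2} = 2/s. d^1/ds^1[1/s] = -1/s². d^2/ds^2[1/s] = 2/s^3. So L{t^2} = (-1)^{2}·2/s^3 = 2/s^3. Then L{t^2·2} = 2·2/s^3 = 4/s^3

Final answer: 4/s^3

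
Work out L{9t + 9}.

L{9t + 9} = 9·L{t} + 9·L{1} = 9/s² + 9/s

Final answer: 9/s² + 9/s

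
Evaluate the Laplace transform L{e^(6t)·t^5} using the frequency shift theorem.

L{e^(at)·t^n} = n!/(s-a)^(n+1), so L{e^(6t)·t^5} = 120/(s-6)^6

Final answer: 120/(s-6)^6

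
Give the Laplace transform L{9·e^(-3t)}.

L{e^(at)} = 1/(s-a), so L{e^(-3t)} = 1/(s+3). Then L{9·e^(-3t)} = 9/(s+3)

Final answer: 9/(s+3)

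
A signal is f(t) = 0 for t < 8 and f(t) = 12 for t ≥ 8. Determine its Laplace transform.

f(t) = 12·u(t-8). L{u(t-8)} = e^(-8s)/s, so L{f(t)} = 12·e^(-8s)/s

Final answer: 12·e^(-8s)/s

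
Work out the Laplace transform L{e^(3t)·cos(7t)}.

L{e^(at)·cos(ωt)} = (s-a)/((s-a)² + ω²), so L{e^(3t)·cos(7t)} = (s-3)/((s-3)² + 49)

Final answer: (s-3)/((s-3)² + 49)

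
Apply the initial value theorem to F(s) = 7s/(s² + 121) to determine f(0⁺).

f(0⁺) = lim_{s→∞} s·7s/(s² + 121) = lim_{s→∞} 7s²/(s² + 121) = 7

Final answer: 7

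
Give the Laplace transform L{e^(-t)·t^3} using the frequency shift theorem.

L{e^(at)·t^n} = n!/(s-a)^(n+1), so L{e^(-t)·t^3} = 6/(s+1)^4

Final answer: 6/(s+1)^4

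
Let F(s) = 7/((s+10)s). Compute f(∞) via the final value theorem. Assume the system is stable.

f(∞) = lim_{s→0} sF(s) = lim_{s→0} 7/(s+10) = 7/10

Final answer: 7/10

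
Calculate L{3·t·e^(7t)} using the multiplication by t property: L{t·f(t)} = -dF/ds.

Using L{t^n·e^(at)} = n!/(s-a)^(n+1), L{t·e^(7t)} = 1/(s-7)^2, so L{3·t·e^(7t)} = 3·1/(s-7)^2 = 3/(s-7)^2

Final answer: 3/(s-7)^2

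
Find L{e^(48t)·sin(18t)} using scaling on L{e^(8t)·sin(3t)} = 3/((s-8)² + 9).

Scaling with a=6: L{e^(48t)·sin(18t)} = (1/6) · 3/((s/6-8)² + 9). Simplifying: 18/((s-48)² + 324)

Final answer: 18/((s-48)² + 324)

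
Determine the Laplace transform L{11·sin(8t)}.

L{sin(ωt)} = ω/(s² + ω²), so L{sin(8t)} = 8/(s² + 64). Then L{11·sin(8t)} = 11·8/(s² + 64) = 88/(s² + 64)

Final answer: 88/(s² + 64)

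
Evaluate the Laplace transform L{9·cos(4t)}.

L{cos(ωt)} = s/(s² + ω²), so L{cos(4t)} = s/(s² + 16). Then L{9·cos(4t)} = 9·s/(s² + 16) = 9s/(s² + 16)

Final answer: 9s/(s² + 16)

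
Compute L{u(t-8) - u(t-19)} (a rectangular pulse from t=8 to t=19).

L{u(t-a)} = e^(-as)/s. L{u(t-8) - u(t-19)} = (e^(-8s) - e^(-19s))/s

Final answer: (e^(-8s) - e^(-19s))/s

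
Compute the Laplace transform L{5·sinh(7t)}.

L{sinh(ωt)} = ω/(s² - ω²), so L{sinh(7t)} = 7/(s² - 49). Then L{5·sinh(7t)} = 5·7/(s² - 49) = 35/(s² - 49)

Final answer: 35/(s² - 49)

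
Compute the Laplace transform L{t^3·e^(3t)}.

L{t^n·e^(at)} = n!/(s-a)^(n+1), so L{t^3·e^(3t)} = 6/(s-3)^4

Final answer: 6/(s-3)^4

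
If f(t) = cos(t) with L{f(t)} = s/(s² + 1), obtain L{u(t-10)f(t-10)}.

Time shift theorem: L{u(t-a)f(t-a)} = e^(-as)F(s). Here a=10, F(s) = s/(s² + 1), so L{u(t-10)f(t-10)} = e^(-10s)·s/(s² + 1)

Final answer: e^(-10s)·s/(s² + 1)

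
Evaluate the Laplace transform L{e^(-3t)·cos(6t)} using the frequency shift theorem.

Frequency shift: L{e^(at)f(t)} = F(s-a). L{e^(-3t)·cos(6t)} = (s+3)/((s+3)² + 36)

Final answer: (s+3)/((s+3)² + 36)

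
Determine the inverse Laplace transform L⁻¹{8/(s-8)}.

L⁻¹{1/(s-a)} = e^(at), so L⁻¹{1/(s-8)} = e^(8t), and L⁻¹{8/(s-8)} = 8·e^(8t)

Final answer: 8·e^(8t)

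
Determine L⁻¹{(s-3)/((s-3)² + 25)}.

Using frequency shift: L⁻¹{(s-a)/((s-a)² + b²)} = e^(at)cos(bt). Here a=3, b=5

Final answer: e^(3t)·cos(5t)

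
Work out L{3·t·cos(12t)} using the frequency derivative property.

L{cos(12t)} = s/(s² + 144). Derivative: d/ds[s/(s² + 144)] = [(s² + 144) - s·2s]/(s² + 144)² = (144 - s²)/(s² + 144)². So L{t·cos(12t)} = -F'(s) = (s² - 144)/(s² + 144)². Then L{3·t·cos(12t)} = 3·(s² - 144)/(s² + 144)²

Final answer: 3·(s² - 144)/(s² + 144)²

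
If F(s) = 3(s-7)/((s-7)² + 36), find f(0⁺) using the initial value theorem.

f(0⁺) = lim_{s→∞} sF(s) = lim_{s→∞} 3s(s-7)/((s-7)² + 36) = 3

Final answer: 3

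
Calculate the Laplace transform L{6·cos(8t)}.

L{cos(ωt)} = s/(s² + ω²), so L{cos(8t)} = s/(s² + 64). Then L{6·cos(8t)} = 6·s/(s² + 64) = 6s/(s² + 64)

Final answer: 6s/(s² + 64)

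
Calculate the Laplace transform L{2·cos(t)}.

L{cos(ωt)} = s/(s² + ω²), so L{cos(t)} = s/(s² + 1). Then L{2·cos(t)} = 2·s/(s² + 1) = 2s/(s² + 1)

Final answer: 2s/(s² + 1)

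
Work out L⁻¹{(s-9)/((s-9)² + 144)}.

Using frequency shift: L⁻¹{(s-a)/((s-a)² + b²)} = e^(at)cos(bt). Here a=9, b=12

Final answer: e^(9t)·cos(12t)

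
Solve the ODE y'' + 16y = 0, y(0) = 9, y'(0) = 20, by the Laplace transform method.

L{y''} + 16L{y} = 0. s²Y - 9s - 20 + 16Y = 0. Y(s² + 16) = 9s + 20. Y = (9s + 20)/(s² + 16). Inverting: y(t) = 9cos(4t) + 5sin(4t)

Final answer: y(t) = 9cos(4t) + 5sin(4t)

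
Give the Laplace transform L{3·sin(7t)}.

L{sin(ωt)} = ω/(s² + ω²), so L{sin(7t)} = 7/(s² + 49). Then L{3·sin(7t)} = 3·7/(s² + 49) = 21/(s² + 49)

Final answer: 21/(s² + 49)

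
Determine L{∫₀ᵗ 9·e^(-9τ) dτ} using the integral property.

L{∫₀ᵗ f(τ)dτ} = F(s)/s with F(s) = 9/(s+9), so L{∫₀ᵗ 9·e^(-9τ) dτ} = 9/(s(s+9))

Final answer: 9/(s(s+9))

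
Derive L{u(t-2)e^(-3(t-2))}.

u(t-a)f(t-a) with f(t)=e^(-3t). L{e^(-3t)} = 1/(s+3). By time shift: e^(-2s)/(s+3)

Final answer: e^(-2s)/(s+3)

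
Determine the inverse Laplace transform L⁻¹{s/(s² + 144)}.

L⁻¹{s/(s² + 144)} = cos(12t)

Final answer: cos(12t)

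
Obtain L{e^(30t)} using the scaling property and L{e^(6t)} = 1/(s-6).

Using L{f(at)} = (1/a)F(s/a) with a=5 and f(t) = e^(6t): L{e^(30t)} = (1/5) · 1/((s/5)-6) = (1/5) · 5/(s-30) = 1/(s-30)

Final answer: 1/(s-30)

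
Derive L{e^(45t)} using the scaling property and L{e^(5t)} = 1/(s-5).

Using L{f(at)} = (1/a)F(s/a) with a=9 and f(t) = e^(5t): L{e^(45t)} = (1/9) · 1/((s/9)-5) = (1/9) · 9/(s-45) = 1/(s-45)

Final answer: 1/(s-45)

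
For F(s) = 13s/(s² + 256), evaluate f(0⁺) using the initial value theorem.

f(0⁺) = lim_{s→∞} s·13s/(s² + 256) = lim_{s→∞} 13s²/(s² + 256) = 13

Final answer: 13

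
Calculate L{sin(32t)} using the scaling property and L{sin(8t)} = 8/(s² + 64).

Using L{f(at)} = (1/a)F(s/a) with a=4: L{sin(32t)} = (1/4) · 8/((s/4)² + 64) = (1/4) · 8·16/(s² + 1024) = 32/(s² + 1024)

Final answer: 32/(s² + 1024)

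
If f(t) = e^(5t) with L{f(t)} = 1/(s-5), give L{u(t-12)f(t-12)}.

Time shift theorem: L{u(t-a)f(t-a)} = e^(-as)F(s). Here a=12, F(s) = 1/(s-5), so L{u(t-12)f(t-12)} = e^(-12s)·1/(s-5)

Final answer: e^(-12s)·1/(s-5)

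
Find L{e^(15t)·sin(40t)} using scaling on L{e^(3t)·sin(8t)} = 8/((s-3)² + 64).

Scaling with a=5: L{e^(15t)·sin(40t)} = (1/5) · 8/((s/5-3)² + 64). Simplifying: 40/((s-15)² + 1600)

Final answer: 40/((s-15)² + 1600)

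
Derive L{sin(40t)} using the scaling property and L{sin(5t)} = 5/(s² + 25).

Using L{f(at)} = (1/a)F(s/a) with a=8: L{sin(40t)} = (1/8) · 5/((s/8)² + 25) = (1/8) · 5·64/(s² + 1600) = 40/(s² + 1600)

Final answer: 40/(s² + 1600)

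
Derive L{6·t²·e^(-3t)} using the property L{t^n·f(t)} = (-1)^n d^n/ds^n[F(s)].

L{e^(-3t)} = 1/(s+3). d/ds[1/(s+3)] = -1/(s+3)². d²/ds²[1/(s+3)] = 2/(s+3)³. So L{t²·e^(-3t)} = (-1)² · 2/(s+3)³ = 2/(s+3)³. Then L{6·t²·e^(-3t)} = 6·2/(s+3)³ = 12/(s+3)³

Final answer: 12/(s+3)³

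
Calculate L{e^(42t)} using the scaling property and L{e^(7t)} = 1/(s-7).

Using L{f(at)} = (1/a)F(s/a) with a=6 and f(t) = e^(7t): L{e^(42t)} = (1/6) · 1/((s/6)-7) = (1/6) · 6/(s-42) = 1/(s-42)

Final answer: 1/(s-42)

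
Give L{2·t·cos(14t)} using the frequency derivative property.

L{cos(14t)} = s/(s² + 196). Derivative: d/ds[s/(s² + 196)] = [(s² + 196) - s·2s]/(s² + 196)² = (196 - s²)/(s² + 196)². So L{t·cos(14t)} = -F'(s) = (s² - 196)/(s² + 196)². Then L{2·t·cos(14t)} = 2·(s² - 196)/(s² + 196)²

Final answer: 2·(s² - 196)/(s² + 196)²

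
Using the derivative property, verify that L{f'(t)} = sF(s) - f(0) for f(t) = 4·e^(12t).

f'(t) = 48e^(12t). Direct: L{f'(t)} = 48/(s-12). Property: s·4/(s-12) - 4 = (4s - 4(s-12))/(s-12) = 48/(s-12). ✓

Final answer: 48/(s-12)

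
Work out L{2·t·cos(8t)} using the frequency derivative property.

L{cos(8t)} = s/(s² + 64). Derivative: d/ds[s/(s² + 64)] = [(s² + 64) - s·2s]/(s² + 64)² = (64 - s²)/(s² + 64)². So L{t·cos(8t)} = -F'(s) = (s² - 64)/(s² + 64)². Then L{2·t·cos(8t)} = 2·(s² - 64)/(s² + 64)²

Final answer: 2·(s² - 64)/(s² + 64)²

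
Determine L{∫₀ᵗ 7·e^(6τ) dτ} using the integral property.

L{∫₀ᵗ f(τ)dτ} = F(s)/s with F(s) = 7/(s-6), so L{∫₀ᵗ 7·e^(6τ) dτ} = 7/(s(s-6))

Final answer: 7/(s(s-6))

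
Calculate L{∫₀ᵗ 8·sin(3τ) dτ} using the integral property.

L{∫₀ᵗ f(τ)dτ} = F(s)/s with F(s) = 24/(s² + 9), so the result is (24/(s² + 9))/s = 24/(s(s² + 9))

Final answer: 24/(s(s² + 9))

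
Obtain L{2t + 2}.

L{2t + 2} = 2·L{t} + 2·L{1} = 2/s² + 2/s

Final answer: 2/s² + 2/s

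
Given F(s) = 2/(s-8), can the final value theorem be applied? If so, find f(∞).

sF(s) = 2s/(s-8) has a pole at s = 8 in the right half-plane. Theorem does NOT apply (unstable system; f(t) = 2·e^(8t) grows without bound).

Final answer: Not applicable (unstable)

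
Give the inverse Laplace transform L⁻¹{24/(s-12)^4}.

L⁻¹{n!/(s-a)^(n+1)} = t^n·e^(at) with n=3, a=12. So L⁻¹{6/(s-12)^4} = t^3·e^(12t), and L⁻¹{24/(s-12)^4} = (24/6)·t^3·e^(12t) = 4·t^3·e^(12t)

Final answer: 4·t^3·e^(12t)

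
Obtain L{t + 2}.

L{t + 2} = L{t} + 2·L{1} = 1/s² + 2/s

Final answer: 1/s² + 2/s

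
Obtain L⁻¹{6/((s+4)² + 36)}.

Form: b/((s-a)² + b²) → e^(at)sin(bt). With a=-4, b=6

Final answer: e^(-4t)·sin(6t)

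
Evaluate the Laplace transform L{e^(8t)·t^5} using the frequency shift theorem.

L{e^(at)·t^n} = n!/(s-a)^(n+1), so L{e^(8t)·t^5} = 120/(s-8)^6

Final answer: 120/(s-8)^6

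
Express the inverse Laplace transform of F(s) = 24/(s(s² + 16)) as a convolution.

24/(s(s² + 16)) = (1/s)·(24/(s² + 16)) = L{1}·L{6·sin(4t)}. So f(t) = 1*(6·sin(4t)) = ∫₀ᵗ 6·sin(4τ) dτ

Final answer: ∫₀ᵗ 6·sin(4τ) dτ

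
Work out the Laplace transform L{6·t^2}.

L{t^n} = n!/s^(n+1), so L{t^2} = 2/s^3. Then L{6·t^2} = 6·2/s^3 = 12/s^3

Final answer: 12/s^3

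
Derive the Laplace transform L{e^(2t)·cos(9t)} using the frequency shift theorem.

Frequency shift: L{e^(at)f(t)} = F(s-a). L{e^(2t)·cos(9t)} = (s-2)/((s-2)² + 81)

Final answer: (s-2)/((s-2)² + 81)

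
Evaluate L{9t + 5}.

L{9t + 5} = 9·L{t} + 5·L{1} = 9/s² + 5/s

Final answer: 9/s² + 5/s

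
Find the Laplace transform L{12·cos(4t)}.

L{cos(ωt)} = s/(s² + ω²), so L{cos(4t)} = s/(s² + 16). Then L{12·cos(4t)} = 12·s/(s² + 16) = 12s/(s² + 16)

Final answer: 12s/(s² + 16)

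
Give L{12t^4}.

L{t^n} = n!/s^(n+1). So L{12t^4} = 12·4!/s^5 = 288/s^5

Final answer: 288/s^5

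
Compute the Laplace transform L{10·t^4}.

L{t^n} = n!/s^(n+1), so L{t^4} = 24/s^5. Then L{10·t^4} = 10·24/s^5 = 240/s^5

Final answer: 240/s^5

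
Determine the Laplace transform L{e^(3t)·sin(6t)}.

L{e^(at)·sin(ωt)} = ω/((s-a)² + ω²), so L{e^(3t)·sin(6t)} = 6/((s-3)² + 36)

Final answer: 6/((s-3)² + 36)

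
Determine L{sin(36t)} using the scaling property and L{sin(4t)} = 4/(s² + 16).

Using L{f(at)} = (1/a)F(s/a) with a=9: L{sin(36t)} = (1/9) · 4/((s/9)² + 16) = (1/9) · 4·81/(s² + 1296) = 36/(s² + 1296)

Final answer: 36/(s² + 1296)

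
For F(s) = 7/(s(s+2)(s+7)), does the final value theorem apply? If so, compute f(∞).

Poles of sF(s) = 7/((s+2)(s+7)) are at s = -2 and s = -7, both in the left half-plane. Theorem applies. f(∞) = lim_{s→0} sF(s) = 7/(2·7) = 1/2

Final answer: 1/2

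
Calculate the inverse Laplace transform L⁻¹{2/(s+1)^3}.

L⁻¹{n!/(s-a)^(n+1)} = t^n·e^(at), so L⁻¹{2/(s+1)^3} = t^2·e^(-t)

Final answer: t^2·e^(-t)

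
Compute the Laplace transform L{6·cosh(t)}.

L{cosh(ωt)} = s/(s² - ω²), so L{cosh(t)} = s/(s² - 1). Then L{6·cosh(t)} = 6·s/(s² - 1) = 6s/(s² - 1)

Final answer: 6s/(s² - 1)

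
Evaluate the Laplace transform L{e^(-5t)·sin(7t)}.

L{e^(at)·sin(ωt)} = ω/((s-a)² + ω²), so L{e^(-5t)·sin(7t)} = 7/((s+5)² + 49)

Final answer: 7/((s+5)² + 49)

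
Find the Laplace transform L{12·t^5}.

L{t^n} = n!/s^(n+1), so L{t^5} = 120/s^6. Then L{12·t^5} = 12·120/s^6 = 1440/s^6

Final answer: 1440/s^6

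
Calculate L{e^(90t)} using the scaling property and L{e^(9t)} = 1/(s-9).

Using L{f(at)} = (1/a)F(s/a) with a=10 and f(t) = e^(9t): L{e^(90t)} = (1/10) · 1/((s/10)-9) = (1/10) · 10/(s-90) = 1/(s-90)

Final answer: 1/(s-90)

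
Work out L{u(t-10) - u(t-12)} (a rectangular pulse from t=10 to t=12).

L{u(t-a)} = e^(-as)/s. L{u(t-10) - u(t-12)} = (e^(-10s) - e^(-12s))/s

Final answer: (e^(-10s) - e^(-12s))/s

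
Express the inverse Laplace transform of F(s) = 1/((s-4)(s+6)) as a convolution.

1/((s-4)(s+6)) = (1/(s-4))·(1/(s+6)) = L{e^(4t)}·L{e^(-6t)}. So f(t) = e^(4t)*e^(-6t) = ∫₀ᵗ e^(4τ)·e^(-6(t-τ)) dτ

Final answer: ∫₀ᵗ e^(4τ)·e^(-6(t-τ)) dτ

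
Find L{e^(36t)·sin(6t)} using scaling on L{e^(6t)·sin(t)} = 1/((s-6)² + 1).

Scaling with a=6: L{e^(36t)·sin(6t)} = (1/6) · 1/((s/6-6)² + 1). Simplifying: 6/((s-36)² + 36)

Final answer: 6/((s-36)² + 36)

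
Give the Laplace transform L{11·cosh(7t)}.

L{cosh(ωt)} = s/(s² - ω²), so L{cosh(7t)} = s/(s² - 49). Then L{11·cosh(7t)} = 11·s/(s² - 49) = 11s/(s² - 49)

Final answer: 11s/(s² - 49)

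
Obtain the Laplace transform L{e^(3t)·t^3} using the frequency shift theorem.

L{e^(at)·t^n} = n!/(s-a)^(n+1), so L{e^(3t)·t^3} = 6/(s-3)^4

Final answer: 6/(s-3)^4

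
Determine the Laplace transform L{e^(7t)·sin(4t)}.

L{e^(at)·sin(ωt)} = ω/((s-a)² + ω²), so L{e^(7t)·sin(4t)} = 4/((s-7)² + 16)

Final answer: 4/((s-7)² + 16)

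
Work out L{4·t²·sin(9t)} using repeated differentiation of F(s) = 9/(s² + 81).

F(s) = 9/(s² + 81). F'(s) = -18s/(s² + 81)². F''(s) = -18(81 - 3s²)/(s² + 81)³ = (54s² - 1458)/(s² + 81)³. So L{t²·sin(9t)} = (-1)² F''(s) = (54s² - 1458)/(s² + 81)³. Then L{4·t²·sin(9t)} = 4·(54s² - 1458)/(s² + 81)³ = (216s² - 5832)/(s² + 81)³

Final answer: (216s² - 5832)/(s² + 81)³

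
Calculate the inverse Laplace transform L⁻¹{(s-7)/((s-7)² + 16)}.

Using frequency shift, L⁻¹{(s-7)/((s-7)² + 16)} = e^(7t)·cos(4t)

Final answer: e^(7t)·cos(4t)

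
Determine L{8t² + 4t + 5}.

L{8t² + 4t + 5} = 8·2/s³ + 4/s² + 5/s = 16/s³ + 4/s² + 5/s

Final answer: 16/s³ + 4/s² + 5/s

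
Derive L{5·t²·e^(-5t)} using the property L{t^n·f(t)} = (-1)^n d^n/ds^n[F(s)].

L{e^(-5t)} = 1/(s+5). d/ds[1/(s+5)] = -1/(s+5)². d²/ds²[1/(s+5)] = 2/(s+5)³. So L{t²·e^(-5t)} = (-1)² · 2/(s+5)³ = 2/(s+5)³. Then L{5·t²·e^(-5t)} = 5·2/(s+5)³ = 10/(s+5)³

Final answer: 10/(s+5)³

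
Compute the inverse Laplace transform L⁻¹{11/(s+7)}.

L⁻¹{1/(s-a)} = e^(at), so L⁻¹{1/(s+7)} = e^(-7t), and L⁻¹{11/(s+7)} = 11·e^(-7t)

Final answer: 11·e^(-7t)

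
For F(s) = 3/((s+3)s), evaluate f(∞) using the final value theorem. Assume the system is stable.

f(∞) = lim_{s→0} sF(s) = lim_{s→0} 3/(s+3) = 1

Final answer: 1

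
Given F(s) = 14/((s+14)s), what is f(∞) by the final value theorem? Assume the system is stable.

f(∞) = lim_{s→0} sF(s) = lim_{s→0} 14/(s+14) = 1

Final answer: 1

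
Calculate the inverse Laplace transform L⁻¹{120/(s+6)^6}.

L⁻¹{n!/(s-a)^(n+1)} = t^n·e^(at), so L⁻¹{120/(s+6)^6} = t^5·e^(-6t)

Final answer: t^5·e^(-6t)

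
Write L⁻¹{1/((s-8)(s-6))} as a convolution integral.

1/((s-8)(s-6)) = (1/(s-8))·(1/(s-6)) = L{e^(8t)}·L{e^(6t)}. So f(t) = e^(8t)*e^(6t) = ∫₀ᵗ e^(8τ)·e^(6(t-τ)) dτ

Final answer: ∫₀ᵗ e^(8τ)·e^(6(t-τ)) dτ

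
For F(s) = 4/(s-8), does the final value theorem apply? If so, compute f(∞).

sF(s) = 4s/(s-8) has a pole at s = 8 in the right half-plane. Theorem does NOT apply (unstable system; f(t) = 4·e^(8t) grows without bound).

Final answer: Not applicable (unstable)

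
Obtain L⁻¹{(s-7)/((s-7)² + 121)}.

Using frequency shift: L⁻¹{(s-a)/((s-a)² + b²)} = e^(at)cos(bt). Here a=7, b=11

Final answer: e^(7t)·cos(11t)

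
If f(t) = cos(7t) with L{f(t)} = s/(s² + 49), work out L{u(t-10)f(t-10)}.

Time shift theorem: L{u(t-a)f(t-a)} = e^(-as)F(s). Here a=10, F(s) = s/(s² + 49), so L{u(t-10)f(t-10)} = e^(-10s)·s/(s² + 49)

Final answer: e^(-10s)·s/(s² + 49)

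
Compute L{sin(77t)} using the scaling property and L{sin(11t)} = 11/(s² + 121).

Using L{f(at)} = (1/a)F(s/a) with a=7: L{sin(77t)} = (1/7) · 11/((s/7)² + 121) = (1/7) · 11·49/(s² + 5929) = 77/(s² + 5929)

Final answer: 77/(s² + 5929)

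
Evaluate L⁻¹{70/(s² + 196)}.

This is the form c·a/(s² + a²) with a = 14, c = 5. L⁻¹ = 5·sin(14t)

Final answer: 5·sin(14t)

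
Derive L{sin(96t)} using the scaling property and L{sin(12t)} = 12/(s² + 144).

Using L{f(at)} = (1/a)F(s/a) with a=8: L{sin(96t)} = (1/8) · 12/((s/8)² + 144) = (1/8) · 12·64/(s² + 9216) = 96/(s² + 9216)

Final answer: 96/(s² + 9216)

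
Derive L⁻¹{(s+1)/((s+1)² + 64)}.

Using frequency shift: L⁻¹{(s-a)/((s-a)² + b²)} = e^(at)cos(bt). Here a=-1, b=8

Final answer: e^(-t)·cos(8t)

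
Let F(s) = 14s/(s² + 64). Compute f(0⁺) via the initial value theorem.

f(0⁺) = lim_{s→∞} s·14s/(s² + 64) = lim_{s→∞} 14s²/(s² + 64) = 14

Final answer: 14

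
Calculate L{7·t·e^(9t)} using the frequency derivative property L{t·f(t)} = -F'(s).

L{e^(9t)} = 1/(s-9). By frequency derivative: L{t·e^(9t)} = -d/ds[1/(s-9)] = -(-1)/(s-9)² = 1/(s-9)². Then L{7·t·e^(9t)} = 7·1/(s-9)² = 7/(s-9)²

Final answer: 7/(s-9)²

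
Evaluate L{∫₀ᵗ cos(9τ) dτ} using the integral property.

L{∫₀ᵗ f(τ)dτ} = F(s)/s with F(s) = s/(s² + 81), so the result is (s/(s² + 81))/s = 1/(s² + 81)

Final answer: 1/(s² + 81)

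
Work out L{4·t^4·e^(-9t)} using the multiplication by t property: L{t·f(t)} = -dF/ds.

Using L{t^n·e^(at)} = n!/(s-a)^(n+1), L{t^4·e^(-9t)} = 24/(s+9)^5, so L{4·t^4·e^(-9t)} = 4·24/(s+9)^5 = 96/(s+9)^5

Final answer: 96/(s+9)^5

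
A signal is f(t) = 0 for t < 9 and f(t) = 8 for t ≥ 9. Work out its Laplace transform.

f(t) = 8·u(t-9). L{u(t-9)} = e^(-9s)/s, so L{f(t)} = 8·e^(-9s)/s

Final answer: 8·e^(-9s)/s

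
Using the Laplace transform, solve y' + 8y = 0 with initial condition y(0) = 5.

L{y'} + 8L{y} = 0. sY - 5 + 8Y = 0. Y(s+8) = 5. Y = 5/(s+8)

Final answer: y(t) = 5e^(-8t)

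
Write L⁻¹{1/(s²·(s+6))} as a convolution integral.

1/(s²·(s+6)) = (1/s^2)·(1/(s+6)) = L{t}·L{e^(-6t)}. So f(t) = t*e^(-6t) = ∫₀ᵗ τ·e^(-6(t-τ)) dτ

Final answer: ∫₀ᵗ τ·e^(-6(t-τ)) dτ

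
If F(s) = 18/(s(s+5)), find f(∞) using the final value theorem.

f(∞) = lim_{s→0} s·18/(s(s+5)) = lim_{s→0} 18/(s+5) = 18/5 = 18/5

Final answer: 18/5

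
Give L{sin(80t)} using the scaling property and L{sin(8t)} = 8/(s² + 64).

Using L{f(at)} = (1/a)F(s/a) with a=10: L{sin(80t)} = (1/10) · 8/((s/10)² + 64) = (1/10) · 8·100/(s² + 6400) = 80/(s² + 6400)

Final answer: 80/(s² + 6400)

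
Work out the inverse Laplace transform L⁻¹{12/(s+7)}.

L⁻¹{1/(s-a)} = e^(at), so L⁻¹{1/(s+7)} = e^(-7t), and L⁻¹{12/(s+7)} = 12·e^(-7t)

Final answer: 12·e^(-7t)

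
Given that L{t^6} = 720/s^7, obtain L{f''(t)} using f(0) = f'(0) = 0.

L{f''(t)} = s²F(s) - sf(0) - f'(0) = s²·720/s^7 - 0 - 0 = 720/s^5

Final answer: 720/s^5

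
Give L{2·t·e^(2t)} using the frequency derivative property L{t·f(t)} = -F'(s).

L{e^(2t)} = 1/(s-2). By frequency derivative: L{t·e^(2t)} = -d/ds[1/(s-2)] = -(-1)/(s-2)² = 1/(s-2)². Then L{2·t·e^(2t)} = 2·1/(s-2)² = 2/(s-2)²

Final answer: 2/(s-2)²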